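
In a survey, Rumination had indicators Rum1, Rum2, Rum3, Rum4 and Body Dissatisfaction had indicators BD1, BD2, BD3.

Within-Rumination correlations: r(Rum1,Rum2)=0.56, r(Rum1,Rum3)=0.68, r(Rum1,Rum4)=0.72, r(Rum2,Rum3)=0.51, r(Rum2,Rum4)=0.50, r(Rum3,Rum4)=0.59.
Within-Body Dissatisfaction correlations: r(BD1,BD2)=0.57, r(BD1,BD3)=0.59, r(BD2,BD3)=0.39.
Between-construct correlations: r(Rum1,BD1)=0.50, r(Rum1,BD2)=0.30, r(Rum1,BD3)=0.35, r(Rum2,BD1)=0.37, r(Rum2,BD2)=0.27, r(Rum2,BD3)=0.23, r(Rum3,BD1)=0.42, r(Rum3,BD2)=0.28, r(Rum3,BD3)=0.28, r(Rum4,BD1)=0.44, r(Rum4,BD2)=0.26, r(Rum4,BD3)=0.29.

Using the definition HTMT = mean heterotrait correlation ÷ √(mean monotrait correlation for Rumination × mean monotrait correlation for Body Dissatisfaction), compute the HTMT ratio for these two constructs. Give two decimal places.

Mean heterotrait r = 3.99/12 = 0.3325.
Mean within-Rum = 3.56/6 = 0.5933; mean within-BD = 1.55/3 = 0.5167.
Geometric mean = √(0.5933 × 0.5167) = 0.5537.
HTMT = 0.3325 / 0.5537 = 0.60.

0.60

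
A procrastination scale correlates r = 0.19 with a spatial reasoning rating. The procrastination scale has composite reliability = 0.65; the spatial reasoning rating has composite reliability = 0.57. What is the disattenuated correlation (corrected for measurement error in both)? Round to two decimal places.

0.31

r_true = r_obs / √(r_xx · r_yy) = 0.19 / √(0.65 × 0.57) = 0.19 / √0.3705 = 0.19 / 0.6087 ≈ 0.31.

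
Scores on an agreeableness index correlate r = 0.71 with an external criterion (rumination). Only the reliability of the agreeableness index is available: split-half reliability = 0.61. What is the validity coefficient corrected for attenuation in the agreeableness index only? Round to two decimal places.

Single correction: r_c = r_obs / √r_xx = 0.71 / √0.61 = 0.71 / 0.7810 ≈ 0.91.

0.91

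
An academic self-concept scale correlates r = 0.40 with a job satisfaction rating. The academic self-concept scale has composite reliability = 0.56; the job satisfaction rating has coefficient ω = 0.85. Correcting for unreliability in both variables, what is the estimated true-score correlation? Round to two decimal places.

0.58

r_true = r_obs / √(r_xx · r_yy) = 0.40 / √(0.56 × 0.85) = 0.40 / √0.4760 = 0.40 / 0.6899 ≈ 0.58.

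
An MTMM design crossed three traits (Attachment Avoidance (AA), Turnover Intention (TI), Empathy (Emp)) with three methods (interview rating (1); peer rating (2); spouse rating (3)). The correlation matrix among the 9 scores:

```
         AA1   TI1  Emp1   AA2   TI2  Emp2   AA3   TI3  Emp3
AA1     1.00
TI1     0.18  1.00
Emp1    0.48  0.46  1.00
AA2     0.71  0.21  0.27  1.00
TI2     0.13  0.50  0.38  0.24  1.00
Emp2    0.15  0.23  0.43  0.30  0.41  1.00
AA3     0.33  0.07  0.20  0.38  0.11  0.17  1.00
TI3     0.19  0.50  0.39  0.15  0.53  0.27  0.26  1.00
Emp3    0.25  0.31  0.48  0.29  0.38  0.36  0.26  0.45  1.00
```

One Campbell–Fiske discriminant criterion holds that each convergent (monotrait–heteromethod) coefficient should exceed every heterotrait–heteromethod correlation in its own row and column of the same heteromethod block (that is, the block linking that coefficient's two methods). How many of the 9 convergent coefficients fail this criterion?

1

Each convergent coefficient versus the relevant comparison correlations:
AA (methods 1·2): 0.71 vs {0.13, 0.21, 0.15, 0.27} → pass.
AA (methods 1·3): 0.33 vs {0.19, 0.07, 0.25, 0.20} → pass.
AA (methods 2·3): 0.38 vs {0.15, 0.11, 0.29, 0.17} → pass.
TI (methods 1·2): 0.50 vs {0.21, 0.13, 0.23, 0.38} → pass.
TI (methods 1·3): 0.50 vs {0.07, 0.19, 0.31, 0.39} → pass.
TI (methods 2·3): 0.53 vs {0.11, 0.15, 0.38, 0.27} → pass.
Emp (methods 1·2): 0.43 vs {0.27, 0.15, 0.38, 0.23} → pass.
Emp (methods 1·3): 0.48 vs {0.20, 0.25, 0.39, 0.31} → pass.
Emp (methods 2·3): 0.36 vs {0.17, 0.29, 0.27, 0.38} → fail.
1 of 9 fail.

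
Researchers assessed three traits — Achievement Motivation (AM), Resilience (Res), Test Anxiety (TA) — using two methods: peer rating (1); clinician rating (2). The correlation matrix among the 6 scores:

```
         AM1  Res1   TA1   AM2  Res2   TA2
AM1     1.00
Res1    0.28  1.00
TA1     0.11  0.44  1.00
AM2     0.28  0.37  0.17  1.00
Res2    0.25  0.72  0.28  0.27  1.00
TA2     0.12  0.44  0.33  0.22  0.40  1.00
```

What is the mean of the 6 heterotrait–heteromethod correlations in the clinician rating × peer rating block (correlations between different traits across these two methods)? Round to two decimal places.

HTHM values (method 2 × method 1): 0.37, 0.17, 0.25, 0.28, 0.12, 0.44; mean = 1.63/6 = 0.27.

0.27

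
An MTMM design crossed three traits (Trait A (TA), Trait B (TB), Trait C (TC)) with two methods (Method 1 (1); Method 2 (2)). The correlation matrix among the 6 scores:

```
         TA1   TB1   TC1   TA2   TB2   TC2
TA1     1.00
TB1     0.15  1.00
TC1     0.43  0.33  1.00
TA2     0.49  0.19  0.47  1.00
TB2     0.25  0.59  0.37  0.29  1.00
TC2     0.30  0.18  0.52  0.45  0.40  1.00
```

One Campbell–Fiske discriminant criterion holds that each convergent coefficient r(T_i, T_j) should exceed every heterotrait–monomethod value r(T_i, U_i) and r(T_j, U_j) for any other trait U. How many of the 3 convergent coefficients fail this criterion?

Each convergent coefficient versus the relevant comparison correlations:
TA (methods 1·2): 0.49 vs {0.15, 0.29, 0.43, 0.45} → pass.
TB (methods 1·2): 0.59 vs {0.15, 0.29, 0.33, 0.40} → pass.
TC (methods 1·2): 0.52 vs {0.43, 0.45, 0.33, 0.40} → pass.
0 of 3 fail.

0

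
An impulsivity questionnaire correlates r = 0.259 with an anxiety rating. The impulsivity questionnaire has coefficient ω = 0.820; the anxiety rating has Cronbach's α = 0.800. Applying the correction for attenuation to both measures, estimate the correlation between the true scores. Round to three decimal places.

0.320

r_true = r_obs / √(r_xx · r_yy) = 0.259 / √(0.820 × 0.800) = 0.259 / √0.656000 = 0.259 / 0.8099 ≈ 0.320.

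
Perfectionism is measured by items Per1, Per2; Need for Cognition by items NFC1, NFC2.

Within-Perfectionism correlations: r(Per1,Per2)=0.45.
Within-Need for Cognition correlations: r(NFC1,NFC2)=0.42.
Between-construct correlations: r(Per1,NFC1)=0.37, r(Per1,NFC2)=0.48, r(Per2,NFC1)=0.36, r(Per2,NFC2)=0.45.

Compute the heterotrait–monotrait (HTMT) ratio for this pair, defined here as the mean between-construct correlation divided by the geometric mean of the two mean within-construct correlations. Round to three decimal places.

0.955

Between-construct mean = 1.66/4 = 0.4150.
Mean within-Per = 0.45/1 = 0.4500; mean within-NFC = 0.42/1 = 0.4200.
Geometric mean = √(0.4500 × 0.4200) = 0.4347.
HTMT = 0.4150 / 0.4347 = 0.955.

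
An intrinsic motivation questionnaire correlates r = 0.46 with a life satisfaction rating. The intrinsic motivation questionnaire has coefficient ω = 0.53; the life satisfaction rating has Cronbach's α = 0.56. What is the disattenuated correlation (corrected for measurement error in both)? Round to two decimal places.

r_true = r_obs / √(r_xx · r_yy) = 0.46 / √(0.53 × 0.56) = 0.46 / √0.2968 = 0.46 / 0.5448 ≈ 0.84.

0.84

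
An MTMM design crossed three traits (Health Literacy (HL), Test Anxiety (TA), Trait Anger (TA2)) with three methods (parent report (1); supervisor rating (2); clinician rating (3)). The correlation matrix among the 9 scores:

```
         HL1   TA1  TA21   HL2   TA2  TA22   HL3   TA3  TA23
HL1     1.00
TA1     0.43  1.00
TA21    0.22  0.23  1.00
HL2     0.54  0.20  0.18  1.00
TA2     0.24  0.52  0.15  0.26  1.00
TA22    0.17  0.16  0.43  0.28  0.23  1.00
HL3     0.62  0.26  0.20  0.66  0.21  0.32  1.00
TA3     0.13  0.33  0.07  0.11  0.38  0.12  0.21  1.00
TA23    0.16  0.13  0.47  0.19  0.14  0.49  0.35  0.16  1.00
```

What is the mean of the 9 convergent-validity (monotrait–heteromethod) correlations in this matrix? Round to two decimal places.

Convergent values: 0.54, 0.62, 0.66, 0.52, 0.33, 0.38, 0.43, 0.47, 0.49; mean = 4.44/9 = 0.49.

0.49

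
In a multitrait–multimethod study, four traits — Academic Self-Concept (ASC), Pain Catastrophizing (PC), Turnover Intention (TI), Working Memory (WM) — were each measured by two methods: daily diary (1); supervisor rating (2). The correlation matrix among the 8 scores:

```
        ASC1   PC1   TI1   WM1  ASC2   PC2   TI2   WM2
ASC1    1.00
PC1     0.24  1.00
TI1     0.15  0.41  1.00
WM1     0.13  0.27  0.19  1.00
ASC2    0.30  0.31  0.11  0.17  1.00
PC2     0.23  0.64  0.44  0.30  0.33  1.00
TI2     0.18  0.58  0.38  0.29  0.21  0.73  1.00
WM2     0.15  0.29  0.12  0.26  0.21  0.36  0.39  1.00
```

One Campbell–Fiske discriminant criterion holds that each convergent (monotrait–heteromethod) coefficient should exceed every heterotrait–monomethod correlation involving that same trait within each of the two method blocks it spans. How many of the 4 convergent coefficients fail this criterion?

Convergent coefficients and their comparison sets:
ASC (methods 1·2): 0.30 vs {0.24, 0.33, 0.15, 0.21, 0.13, 0.21} → fail.
PC (methods 1·2): 0.64 vs {0.24, 0.33, 0.41, 0.73, 0.27, 0.36} → fail.
TI (methods 1·2): 0.38 vs {0.15, 0.21, 0.41, 0.73, 0.19, 0.39} → fail.
WM (methods 1·2): 0.26 vs {0.13, 0.21, 0.27, 0.36, 0.19, 0.39} → fail.
4 of 4 fail.

4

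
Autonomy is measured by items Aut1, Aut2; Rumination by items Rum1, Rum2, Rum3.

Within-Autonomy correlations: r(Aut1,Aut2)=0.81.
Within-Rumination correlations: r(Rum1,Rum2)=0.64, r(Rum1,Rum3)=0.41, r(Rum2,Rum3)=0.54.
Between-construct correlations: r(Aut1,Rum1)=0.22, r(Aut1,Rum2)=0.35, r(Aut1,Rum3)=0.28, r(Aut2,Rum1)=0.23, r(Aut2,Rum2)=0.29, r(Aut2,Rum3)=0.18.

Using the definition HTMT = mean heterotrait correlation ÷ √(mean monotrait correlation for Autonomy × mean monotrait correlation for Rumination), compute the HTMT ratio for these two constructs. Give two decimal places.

Mean between = 1.55/6 = 0.2583.
Mean within-Aut = 0.81/1 = 0.8100; mean within-Rum = 1.59/3 = 0.5300.
Geometric mean = √(0.8100 × 0.5300) = 0.6552.
HTMT = 0.2583 / 0.6552 = 0.39.

0.39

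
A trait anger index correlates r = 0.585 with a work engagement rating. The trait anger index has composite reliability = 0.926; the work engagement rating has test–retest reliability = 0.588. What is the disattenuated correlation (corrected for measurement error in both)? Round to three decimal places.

0.793

r_true = r_obs / √(r_xx · r_yy) = 0.585 / √(0.926 × 0.588) = 0.585 / √0.544488 = 0.585 / 0.7379 ≈ 0.793.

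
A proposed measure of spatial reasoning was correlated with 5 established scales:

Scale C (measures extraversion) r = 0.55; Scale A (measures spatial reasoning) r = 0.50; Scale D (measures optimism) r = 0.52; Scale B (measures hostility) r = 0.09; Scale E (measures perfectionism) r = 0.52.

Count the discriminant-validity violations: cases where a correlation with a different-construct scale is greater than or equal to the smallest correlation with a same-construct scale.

3

Convergent (same construct = spatial reasoning): Scale A.
Smallest convergent = 0.50. Discriminant values: 0.55, 0.52, 0.09, 0.52; count ≥ 0.50 → 3.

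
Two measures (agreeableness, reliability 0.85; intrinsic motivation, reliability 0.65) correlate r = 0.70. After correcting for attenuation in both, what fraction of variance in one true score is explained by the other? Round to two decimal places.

Disattenuated r = 0.70 / √(0.85 × 0.65) = 0.70 / 0.7433 = 0.9417.
Shared true-score variance = 0.9417² = 0.8868 ≈ 0.89.

0.89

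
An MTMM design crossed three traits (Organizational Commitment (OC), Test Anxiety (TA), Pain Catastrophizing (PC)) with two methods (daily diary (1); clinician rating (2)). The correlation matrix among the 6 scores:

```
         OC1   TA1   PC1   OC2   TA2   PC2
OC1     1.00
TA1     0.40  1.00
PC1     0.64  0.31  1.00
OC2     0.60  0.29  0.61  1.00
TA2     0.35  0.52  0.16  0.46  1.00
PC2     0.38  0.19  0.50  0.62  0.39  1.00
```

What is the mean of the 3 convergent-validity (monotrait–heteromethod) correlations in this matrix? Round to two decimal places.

0.54

Convergent values: 0.60, 0.52, 0.50; mean = 1.62/3 = 0.54.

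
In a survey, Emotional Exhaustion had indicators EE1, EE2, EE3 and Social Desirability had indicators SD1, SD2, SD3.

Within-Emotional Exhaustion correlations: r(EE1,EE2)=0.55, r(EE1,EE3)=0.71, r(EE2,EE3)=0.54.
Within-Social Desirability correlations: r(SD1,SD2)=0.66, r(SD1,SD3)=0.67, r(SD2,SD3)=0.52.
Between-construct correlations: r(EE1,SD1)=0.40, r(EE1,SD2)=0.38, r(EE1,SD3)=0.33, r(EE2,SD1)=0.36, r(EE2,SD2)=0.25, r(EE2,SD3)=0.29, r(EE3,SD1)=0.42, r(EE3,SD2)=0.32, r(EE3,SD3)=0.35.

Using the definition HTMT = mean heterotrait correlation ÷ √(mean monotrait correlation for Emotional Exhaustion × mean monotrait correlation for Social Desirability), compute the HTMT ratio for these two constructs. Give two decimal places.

0.57

Mean between = 3.10/9 = 0.3444.
Mean within-EE = 1.80/3 = 0.6000; mean within-SD = 1.85/3 = 0.6167.
Geometric mean = √(0.6000 × 0.6167) = 0.6083.
HTMT = 0.3444 / 0.6083 = 0.57.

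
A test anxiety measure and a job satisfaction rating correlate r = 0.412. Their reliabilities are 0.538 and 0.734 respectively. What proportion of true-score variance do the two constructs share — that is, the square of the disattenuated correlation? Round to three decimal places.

0.430

Disattenuated r = 0.412 / √(0.538 × 0.734) = 0.412 / 0.6284 = 0.6556.
Shared true-score variance = 0.6556² = 0.4298 ≈ 0.430.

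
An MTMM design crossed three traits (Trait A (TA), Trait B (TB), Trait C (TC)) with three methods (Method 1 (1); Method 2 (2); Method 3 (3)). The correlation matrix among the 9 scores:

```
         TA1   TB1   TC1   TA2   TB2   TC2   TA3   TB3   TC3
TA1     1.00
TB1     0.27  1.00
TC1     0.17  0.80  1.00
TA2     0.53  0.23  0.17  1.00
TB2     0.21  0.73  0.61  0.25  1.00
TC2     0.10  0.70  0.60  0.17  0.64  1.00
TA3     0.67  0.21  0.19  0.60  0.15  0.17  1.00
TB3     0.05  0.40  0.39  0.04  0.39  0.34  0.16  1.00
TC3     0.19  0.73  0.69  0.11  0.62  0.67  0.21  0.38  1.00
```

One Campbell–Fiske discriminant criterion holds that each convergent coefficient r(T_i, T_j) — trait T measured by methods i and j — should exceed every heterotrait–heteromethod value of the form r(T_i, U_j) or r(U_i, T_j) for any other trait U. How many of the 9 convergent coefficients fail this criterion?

Convergent coefficients and their comparison sets:
TA (methods 1·2): 0.53 vs {0.21, 0.23, 0.10, 0.17} → pass.
TA (methods 1·3): 0.67 vs {0.05, 0.21, 0.19, 0.19} → pass.
TA (methods 2·3): 0.60 vs {0.04, 0.15, 0.11, 0.17} → pass.
TB (methods 1·2): 0.73 vs {0.23, 0.21, 0.70, 0.61} → pass.
TB (methods 1·3): 0.40 vs {0.21, 0.05, 0.73, 0.39} → fail.
TB (methods 2·3): 0.39 vs {0.15, 0.04, 0.62, 0.34} → fail.
TC (methods 1·2): 0.60 vs {0.17, 0.10, 0.61, 0.70} → fail.
TC (methods 1·3): 0.69 vs {0.19, 0.19, 0.39, 0.73} → fail.
TC (methods 2·3): 0.67 vs {0.17, 0.11, 0.34, 0.62} → pass.
4 of 9 fail.

4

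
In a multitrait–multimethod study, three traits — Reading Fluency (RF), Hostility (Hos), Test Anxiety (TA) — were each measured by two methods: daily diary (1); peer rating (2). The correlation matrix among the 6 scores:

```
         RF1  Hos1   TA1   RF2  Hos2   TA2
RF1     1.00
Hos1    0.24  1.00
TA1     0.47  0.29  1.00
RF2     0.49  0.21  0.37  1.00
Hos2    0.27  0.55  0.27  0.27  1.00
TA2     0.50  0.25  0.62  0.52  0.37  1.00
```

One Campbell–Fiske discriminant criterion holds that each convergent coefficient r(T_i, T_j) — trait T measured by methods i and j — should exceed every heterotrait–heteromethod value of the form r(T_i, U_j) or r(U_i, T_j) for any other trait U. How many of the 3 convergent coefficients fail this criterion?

Each convergent coefficient versus the relevant comparison correlations:
RF (methods 1·2): 0.49 vs {0.27, 0.21, 0.50, 0.37} → fail.
Hos (methods 1·2): 0.55 vs {0.21, 0.27, 0.25, 0.27} → pass.
TA (methods 1·2): 0.62 vs {0.37, 0.50, 0.27, 0.25} → pass.
1 of 3 fail.

1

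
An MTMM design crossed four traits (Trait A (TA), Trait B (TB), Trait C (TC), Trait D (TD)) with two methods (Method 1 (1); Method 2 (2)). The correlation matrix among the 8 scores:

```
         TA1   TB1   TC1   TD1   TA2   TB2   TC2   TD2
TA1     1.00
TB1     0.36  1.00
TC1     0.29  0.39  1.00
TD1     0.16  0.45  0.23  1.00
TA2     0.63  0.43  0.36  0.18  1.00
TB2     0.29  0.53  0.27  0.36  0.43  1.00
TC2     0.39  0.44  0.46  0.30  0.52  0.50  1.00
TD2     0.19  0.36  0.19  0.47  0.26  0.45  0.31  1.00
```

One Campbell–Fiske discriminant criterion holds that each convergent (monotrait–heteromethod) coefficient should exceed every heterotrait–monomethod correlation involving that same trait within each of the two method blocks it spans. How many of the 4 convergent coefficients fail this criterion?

1

Convergent coefficients and their comparison sets:
TA (methods 1·2): 0.63 vs {0.36, 0.43, 0.29, 0.52, 0.16, 0.26} → pass.
TB (methods 1·2): 0.53 vs {0.36, 0.43, 0.39, 0.50, 0.45, 0.45} → pass.
TC (methods 1·2): 0.46 vs {0.29, 0.52, 0.39, 0.50, 0.23, 0.31} → fail.
TD (methods 1·2): 0.47 vs {0.16, 0.26, 0.45, 0.45, 0.23, 0.31} → pass.
1 of 4 fail.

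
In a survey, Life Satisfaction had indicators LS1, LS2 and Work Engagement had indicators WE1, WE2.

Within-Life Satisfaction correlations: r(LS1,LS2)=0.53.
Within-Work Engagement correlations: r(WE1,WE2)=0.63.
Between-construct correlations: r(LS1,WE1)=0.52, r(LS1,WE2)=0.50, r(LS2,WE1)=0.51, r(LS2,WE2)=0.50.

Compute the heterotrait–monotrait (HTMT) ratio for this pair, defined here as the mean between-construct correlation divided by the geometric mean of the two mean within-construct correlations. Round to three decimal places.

0.878

Mean heterotrait r = 2.03/4 = 0.5075.
Mean within-LS = 0.53/1 = 0.5300; mean within-WE = 0.63/1 = 0.6300.
Geometric mean = √(0.5300 × 0.6300) = 0.5778.
HTMT = 0.5075 / 0.5778 = 0.878.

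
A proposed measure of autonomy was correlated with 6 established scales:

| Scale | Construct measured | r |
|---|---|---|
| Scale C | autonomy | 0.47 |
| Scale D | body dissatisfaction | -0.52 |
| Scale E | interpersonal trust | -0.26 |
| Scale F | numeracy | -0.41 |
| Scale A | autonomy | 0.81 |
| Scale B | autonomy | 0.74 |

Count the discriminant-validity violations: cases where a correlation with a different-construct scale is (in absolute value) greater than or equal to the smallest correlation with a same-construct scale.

Convergent (same construct = autonomy): Scale C, Scale A, Scale B.
Smallest convergent = 0.47. Discriminant |r|: 0.52, 0.26, 0.41; count ≥ 0.47 → 1.

1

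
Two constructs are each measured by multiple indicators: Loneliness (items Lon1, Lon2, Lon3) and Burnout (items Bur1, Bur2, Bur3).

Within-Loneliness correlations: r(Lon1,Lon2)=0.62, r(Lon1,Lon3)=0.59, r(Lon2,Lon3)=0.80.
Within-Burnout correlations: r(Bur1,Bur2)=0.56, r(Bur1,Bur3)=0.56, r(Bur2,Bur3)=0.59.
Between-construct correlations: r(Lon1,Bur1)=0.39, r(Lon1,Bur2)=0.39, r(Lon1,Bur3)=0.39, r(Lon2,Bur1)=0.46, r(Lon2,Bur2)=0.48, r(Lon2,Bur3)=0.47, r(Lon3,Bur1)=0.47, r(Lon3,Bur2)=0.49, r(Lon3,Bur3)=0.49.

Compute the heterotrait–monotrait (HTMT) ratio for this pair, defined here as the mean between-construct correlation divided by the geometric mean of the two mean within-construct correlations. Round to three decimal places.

0.725

Mean between = 4.03/9 = 0.4478.
Mean within-Lon = 2.01/3 = 0.6700; mean within-Bur = 1.71/3 = 0.5700.
Geometric mean = √(0.6700 × 0.5700) = 0.6180.
HTMT = 0.4478 / 0.6180 = 0.725.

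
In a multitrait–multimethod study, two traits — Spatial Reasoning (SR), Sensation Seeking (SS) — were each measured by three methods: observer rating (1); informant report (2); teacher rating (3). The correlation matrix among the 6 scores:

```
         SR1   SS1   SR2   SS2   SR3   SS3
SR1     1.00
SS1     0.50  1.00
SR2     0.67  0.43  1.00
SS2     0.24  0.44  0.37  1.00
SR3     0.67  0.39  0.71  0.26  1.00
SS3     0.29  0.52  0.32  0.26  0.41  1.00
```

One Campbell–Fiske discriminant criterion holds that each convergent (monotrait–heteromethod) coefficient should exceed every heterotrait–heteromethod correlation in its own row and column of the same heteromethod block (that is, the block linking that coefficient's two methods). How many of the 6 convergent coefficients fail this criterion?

1

Convergent coefficients and their comparison sets:
SR (methods 1·2): 0.67 vs {0.24, 0.43} → pass.
SR (methods 1·3): 0.67 vs {0.29, 0.39} → pass.
SR (methods 2·3): 0.71 vs {0.32, 0.26} → pass.
SS (methods 1·2): 0.44 vs {0.43, 0.24} → pass.
SS (methods 1·3): 0.52 vs {0.39, 0.29} → pass.
SS (methods 2·3): 0.26 vs {0.26, 0.32} → fail.
1 of 6 fail.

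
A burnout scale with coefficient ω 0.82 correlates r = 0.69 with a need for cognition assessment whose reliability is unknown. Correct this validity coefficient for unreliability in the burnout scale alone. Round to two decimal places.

Single correction: r_c = r_obs / √r_xx = 0.69 / √0.82 = 0.69 / 0.9055 ≈ 0.76.

0.76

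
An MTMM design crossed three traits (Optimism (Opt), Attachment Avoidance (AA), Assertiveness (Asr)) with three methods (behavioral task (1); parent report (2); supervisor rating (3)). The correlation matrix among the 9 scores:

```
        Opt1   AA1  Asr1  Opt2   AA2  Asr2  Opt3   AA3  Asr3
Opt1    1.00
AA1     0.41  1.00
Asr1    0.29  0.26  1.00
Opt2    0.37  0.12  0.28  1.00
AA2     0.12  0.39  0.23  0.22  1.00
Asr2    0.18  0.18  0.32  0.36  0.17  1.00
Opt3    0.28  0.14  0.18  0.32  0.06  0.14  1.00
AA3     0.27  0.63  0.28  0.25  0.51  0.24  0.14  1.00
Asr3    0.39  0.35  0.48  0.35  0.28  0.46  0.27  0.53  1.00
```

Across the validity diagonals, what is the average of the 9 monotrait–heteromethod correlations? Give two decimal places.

Convergent values: 0.37, 0.28, 0.32, 0.39, 0.63, 0.51, 0.32, 0.48, 0.46; mean = 3.76/9 = 0.42.

0.42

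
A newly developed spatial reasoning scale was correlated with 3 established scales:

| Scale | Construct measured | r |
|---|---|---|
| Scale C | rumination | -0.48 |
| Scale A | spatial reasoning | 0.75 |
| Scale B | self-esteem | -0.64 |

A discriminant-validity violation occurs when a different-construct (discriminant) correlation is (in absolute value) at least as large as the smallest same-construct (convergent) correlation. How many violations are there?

Convergent (same construct = spatial reasoning): Scale A.
Smallest convergent = 0.75. Discriminant |r|: 0.48, 0.64; count ≥ 0.75 → 0.

0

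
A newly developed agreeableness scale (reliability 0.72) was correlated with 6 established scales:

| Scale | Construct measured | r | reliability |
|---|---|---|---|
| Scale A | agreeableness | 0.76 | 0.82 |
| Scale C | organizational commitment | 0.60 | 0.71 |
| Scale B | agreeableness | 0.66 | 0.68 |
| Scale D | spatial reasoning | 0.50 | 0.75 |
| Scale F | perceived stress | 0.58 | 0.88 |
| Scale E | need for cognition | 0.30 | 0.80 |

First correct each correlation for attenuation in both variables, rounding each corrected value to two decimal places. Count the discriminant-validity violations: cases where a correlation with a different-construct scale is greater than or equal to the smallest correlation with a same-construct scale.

0

Disattenuated r (r / √(r_scale · r_new)):
  Scale A (conv): 0.76 / √(0.82·0.72) = 0.99
  Scale C (disc): 0.60 / √(0.71·0.72) = 0.84
  Scale B (conv): 0.66 / √(0.68·0.72) = 0.94
  Scale D (disc): 0.50 / √(0.75·0.72) = 0.68
  Scale F (disc): 0.58 / √(0.88·0.72) = 0.73
  Scale E (disc): 0.30 / √(0.80·0.72) = 0.40
Smallest convergent = 0.94. Discriminant values: 0.84, 0.68, 0.73, 0.40; count ≥ 0.94 → 0.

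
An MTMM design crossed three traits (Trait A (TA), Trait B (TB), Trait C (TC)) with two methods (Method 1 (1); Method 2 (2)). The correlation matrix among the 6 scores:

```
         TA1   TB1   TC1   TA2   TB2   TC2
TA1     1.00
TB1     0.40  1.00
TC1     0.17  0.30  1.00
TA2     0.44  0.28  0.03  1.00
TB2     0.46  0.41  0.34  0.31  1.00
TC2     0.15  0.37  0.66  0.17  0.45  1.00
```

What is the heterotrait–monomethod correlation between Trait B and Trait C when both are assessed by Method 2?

0.45

Different traits, same method: r(TB2, TC2) = 0.45.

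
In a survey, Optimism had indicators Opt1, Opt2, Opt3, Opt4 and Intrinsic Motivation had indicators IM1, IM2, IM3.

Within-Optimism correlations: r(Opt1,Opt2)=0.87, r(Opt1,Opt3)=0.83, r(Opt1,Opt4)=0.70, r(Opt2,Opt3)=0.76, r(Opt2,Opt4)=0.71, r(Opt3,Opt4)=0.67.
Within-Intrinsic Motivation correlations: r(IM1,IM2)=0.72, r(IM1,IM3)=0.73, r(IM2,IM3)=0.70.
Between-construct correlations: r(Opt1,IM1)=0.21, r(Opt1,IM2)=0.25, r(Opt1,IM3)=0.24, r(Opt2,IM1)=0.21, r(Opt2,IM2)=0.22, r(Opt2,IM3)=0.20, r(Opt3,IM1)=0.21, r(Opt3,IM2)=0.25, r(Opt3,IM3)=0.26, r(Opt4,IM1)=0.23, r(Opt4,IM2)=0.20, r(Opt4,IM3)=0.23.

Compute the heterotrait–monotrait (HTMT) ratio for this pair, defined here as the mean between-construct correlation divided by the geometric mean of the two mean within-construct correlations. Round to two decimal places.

Mean heterotrait r = 2.71/12 = 0.2258.
Mean within-Opt = 4.54/6 = 0.7567; mean within-IM = 2.15/3 = 0.7167.
Geometric mean = √(0.7567 × 0.7167) = 0.7364.
HTMT = 0.2258 / 0.7364 = 0.31.

0.31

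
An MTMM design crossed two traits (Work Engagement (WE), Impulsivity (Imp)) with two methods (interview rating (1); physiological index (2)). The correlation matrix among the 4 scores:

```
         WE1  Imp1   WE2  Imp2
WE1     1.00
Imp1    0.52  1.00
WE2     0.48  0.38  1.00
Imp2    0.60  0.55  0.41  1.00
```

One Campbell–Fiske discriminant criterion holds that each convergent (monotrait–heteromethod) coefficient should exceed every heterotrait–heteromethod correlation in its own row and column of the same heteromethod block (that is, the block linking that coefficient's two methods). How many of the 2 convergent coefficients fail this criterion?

2

Each convergent coefficient versus the relevant comparison correlations:
WE (methods 1·2): 0.48 vs {0.60, 0.38} → fail.
Imp (methods 1·2): 0.55 vs {0.38, 0.60} → fail.
2 of 2 fail.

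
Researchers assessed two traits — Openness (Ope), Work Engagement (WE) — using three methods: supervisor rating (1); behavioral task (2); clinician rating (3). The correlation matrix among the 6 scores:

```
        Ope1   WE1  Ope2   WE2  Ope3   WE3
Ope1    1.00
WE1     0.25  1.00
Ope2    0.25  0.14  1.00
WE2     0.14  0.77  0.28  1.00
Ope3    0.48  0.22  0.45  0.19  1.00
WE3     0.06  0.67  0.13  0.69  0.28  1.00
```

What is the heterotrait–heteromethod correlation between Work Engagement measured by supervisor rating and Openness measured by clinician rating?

Different traits and methods: r(WE1, Ope3) = 0.22.

0.22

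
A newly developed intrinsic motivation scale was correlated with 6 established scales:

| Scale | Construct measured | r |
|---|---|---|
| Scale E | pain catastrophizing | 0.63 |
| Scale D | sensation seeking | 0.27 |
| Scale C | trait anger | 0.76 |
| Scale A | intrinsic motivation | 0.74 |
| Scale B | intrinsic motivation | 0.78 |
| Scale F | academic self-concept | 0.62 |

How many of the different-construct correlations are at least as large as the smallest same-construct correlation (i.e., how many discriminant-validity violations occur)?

1

Convergent (same construct = intrinsic motivation): Scale A, Scale B.
Smallest convergent = 0.74. Discriminant values: 0.63, 0.27, 0.76, 0.62; count ≥ 0.74 → 1.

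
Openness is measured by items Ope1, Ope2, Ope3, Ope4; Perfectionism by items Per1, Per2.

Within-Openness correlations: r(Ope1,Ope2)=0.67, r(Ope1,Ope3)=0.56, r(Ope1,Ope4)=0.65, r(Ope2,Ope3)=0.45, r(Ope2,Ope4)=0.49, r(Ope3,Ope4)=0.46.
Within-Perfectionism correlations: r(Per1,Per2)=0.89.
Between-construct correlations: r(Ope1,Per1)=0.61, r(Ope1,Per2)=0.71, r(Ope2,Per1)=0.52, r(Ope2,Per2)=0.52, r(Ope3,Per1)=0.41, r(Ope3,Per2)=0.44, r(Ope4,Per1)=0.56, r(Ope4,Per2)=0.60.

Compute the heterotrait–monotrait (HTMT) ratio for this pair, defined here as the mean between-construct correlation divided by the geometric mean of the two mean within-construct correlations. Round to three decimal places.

0.783

Between-construct mean = 4.37/8 = 0.5463.
Mean within-Ope = 3.28/6 = 0.5467; mean within-Per = 0.89/1 = 0.8900.
Geometric mean = √(0.5467 × 0.8900) = 0.6975.
HTMT = 0.5463 / 0.6975 = 0.783.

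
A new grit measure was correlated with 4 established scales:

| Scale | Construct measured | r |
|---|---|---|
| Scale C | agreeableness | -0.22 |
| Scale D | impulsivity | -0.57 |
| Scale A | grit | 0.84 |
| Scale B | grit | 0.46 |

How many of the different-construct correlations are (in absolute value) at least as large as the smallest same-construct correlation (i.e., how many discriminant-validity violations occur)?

1

Convergent (same construct = grit): Scale A, Scale B.
Smallest convergent = 0.46. Discriminant |r|: 0.22, 0.57; count ≥ 0.46 → 1.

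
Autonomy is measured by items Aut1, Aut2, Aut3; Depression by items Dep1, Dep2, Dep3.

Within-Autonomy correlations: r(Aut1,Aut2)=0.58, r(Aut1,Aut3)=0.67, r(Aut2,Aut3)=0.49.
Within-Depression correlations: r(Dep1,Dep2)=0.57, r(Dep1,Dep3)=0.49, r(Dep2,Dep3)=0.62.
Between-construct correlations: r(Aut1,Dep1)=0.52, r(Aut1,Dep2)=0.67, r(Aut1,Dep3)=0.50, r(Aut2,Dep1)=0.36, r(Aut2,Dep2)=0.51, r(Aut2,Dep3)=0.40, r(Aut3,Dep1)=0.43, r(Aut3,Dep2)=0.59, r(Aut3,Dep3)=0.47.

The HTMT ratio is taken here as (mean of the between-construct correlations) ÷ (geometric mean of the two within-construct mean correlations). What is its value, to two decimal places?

0.87

Mean between = 4.45/9 = 0.4944.
Mean within-Aut = 1.74/3 = 0.5800; mean within-Dep = 1.68/3 = 0.5600.
Geometric mean = √(0.5800 × 0.5600) = 0.5699.
HTMT = 0.4944 / 0.5699 = 0.87.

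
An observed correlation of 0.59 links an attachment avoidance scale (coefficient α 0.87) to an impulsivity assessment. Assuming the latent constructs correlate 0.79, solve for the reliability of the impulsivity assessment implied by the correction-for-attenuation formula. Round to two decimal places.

r_true = r_obs / √(r_xx · r_yy) ⇒ 0.79 = 0.59 / √(0.87 · r_yy).
√(0.87 · r_yy) = 0.59 / 0.79 = 0.7468; 0.87 · r_yy = 0.5577; r_yy = 0.5577 / 0.87 ≈ 0.64.

0.64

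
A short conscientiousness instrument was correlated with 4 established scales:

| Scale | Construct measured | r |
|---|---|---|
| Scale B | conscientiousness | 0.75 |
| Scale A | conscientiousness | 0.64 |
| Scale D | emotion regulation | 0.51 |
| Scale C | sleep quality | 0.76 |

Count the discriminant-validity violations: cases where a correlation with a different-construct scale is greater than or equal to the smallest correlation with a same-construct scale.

Convergent (same construct = conscientiousness): Scale B, Scale A.
Smallest convergent = 0.64. Discriminant values: 0.51, 0.76; count ≥ 0.64 → 1.

1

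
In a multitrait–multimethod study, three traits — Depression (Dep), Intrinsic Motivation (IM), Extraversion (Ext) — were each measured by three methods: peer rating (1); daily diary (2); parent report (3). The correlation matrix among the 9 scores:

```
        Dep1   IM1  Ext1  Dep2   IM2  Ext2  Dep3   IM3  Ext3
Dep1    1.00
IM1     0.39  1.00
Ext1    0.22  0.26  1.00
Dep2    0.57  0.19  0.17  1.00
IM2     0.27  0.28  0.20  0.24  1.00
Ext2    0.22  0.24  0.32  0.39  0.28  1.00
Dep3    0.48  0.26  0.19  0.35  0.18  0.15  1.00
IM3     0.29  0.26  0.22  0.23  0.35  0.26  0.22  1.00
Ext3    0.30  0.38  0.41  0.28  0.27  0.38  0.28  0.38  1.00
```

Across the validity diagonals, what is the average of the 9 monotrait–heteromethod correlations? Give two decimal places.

Convergent values: 0.57, 0.48, 0.35, 0.28, 0.26, 0.35, 0.32, 0.41, 0.38; mean = 3.40/9 = 0.38.

0.38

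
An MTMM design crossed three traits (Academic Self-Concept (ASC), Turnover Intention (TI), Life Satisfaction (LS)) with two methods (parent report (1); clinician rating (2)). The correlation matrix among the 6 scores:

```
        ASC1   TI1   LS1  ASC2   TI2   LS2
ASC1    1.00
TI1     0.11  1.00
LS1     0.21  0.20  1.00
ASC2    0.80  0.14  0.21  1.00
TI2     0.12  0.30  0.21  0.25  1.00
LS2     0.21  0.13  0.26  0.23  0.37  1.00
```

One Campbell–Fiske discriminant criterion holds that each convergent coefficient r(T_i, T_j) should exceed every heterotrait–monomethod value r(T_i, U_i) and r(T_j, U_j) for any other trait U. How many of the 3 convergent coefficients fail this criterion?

Checking each validity diagonal entry against its comparison values:
ASC (methods 1·2): 0.80 vs {0.11, 0.25, 0.21, 0.23} → pass.
TI (methods 1·2): 0.30 vs {0.11, 0.25, 0.20, 0.37} → fail.
LS (methods 1·2): 0.26 vs {0.21, 0.23, 0.20, 0.37} → fail.
2 of 3 fail.

2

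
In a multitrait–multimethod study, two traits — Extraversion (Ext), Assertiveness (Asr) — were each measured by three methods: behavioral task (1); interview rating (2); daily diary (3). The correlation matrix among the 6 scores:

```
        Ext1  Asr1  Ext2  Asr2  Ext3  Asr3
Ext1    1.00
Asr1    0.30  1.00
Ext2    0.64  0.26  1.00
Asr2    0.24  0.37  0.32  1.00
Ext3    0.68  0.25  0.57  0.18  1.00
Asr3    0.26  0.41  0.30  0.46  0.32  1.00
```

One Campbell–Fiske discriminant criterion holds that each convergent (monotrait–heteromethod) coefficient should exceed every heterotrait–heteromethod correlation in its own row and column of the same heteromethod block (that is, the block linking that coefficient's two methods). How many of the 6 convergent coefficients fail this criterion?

0

Checking each validity diagonal entry against its comparison values:
Ext (methods 1·2): 0.64 vs {0.24, 0.26} → pass.
Ext (methods 1·3): 0.68 vs {0.26, 0.25} → pass.
Ext (methods 2·3): 0.57 vs {0.30, 0.18} → pass.
Asr (methods 1·2): 0.37 vs {0.26, 0.24} → pass.
Asr (methods 1·3): 0.41 vs {0.25, 0.26} → pass.
Asr (methods 2·3): 0.46 vs {0.18, 0.30} → pass.
0 of 6 fail.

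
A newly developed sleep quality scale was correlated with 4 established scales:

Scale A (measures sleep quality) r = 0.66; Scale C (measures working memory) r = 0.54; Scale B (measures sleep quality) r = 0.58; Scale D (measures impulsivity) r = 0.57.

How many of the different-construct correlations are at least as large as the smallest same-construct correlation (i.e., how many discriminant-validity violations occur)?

0

Convergent (same construct = sleep quality): Scale A, Scale B.
Smallest convergent = 0.58. Discriminant values: 0.54, 0.57; count ≥ 0.58 → 0.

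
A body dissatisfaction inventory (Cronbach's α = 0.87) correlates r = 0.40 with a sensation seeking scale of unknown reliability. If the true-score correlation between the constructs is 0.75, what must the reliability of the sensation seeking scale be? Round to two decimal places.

0.33

r_true = r_obs / √(r_xx · r_yy) ⇒ 0.75 = 0.40 / √(0.87 · r_yy).
√(0.87 · r_yy) = 0.40 / 0.75 = 0.5333; 0.87 · r_yy = 0.2844; r_yy = 0.2844 / 0.87 ≈ 0.33.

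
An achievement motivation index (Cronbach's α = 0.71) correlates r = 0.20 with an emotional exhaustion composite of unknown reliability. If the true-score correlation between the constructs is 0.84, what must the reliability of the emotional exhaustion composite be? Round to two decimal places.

0.08

r_true = r_obs / √(r_xx · r_yy) ⇒ 0.84 = 0.20 / √(0.71 · r_yy).
√(0.71 · r_yy) = 0.20 / 0.84 = 0.2381; 0.71 · r_yy = 0.0567; r_yy = 0.0567 / 0.71 ≈ 0.08.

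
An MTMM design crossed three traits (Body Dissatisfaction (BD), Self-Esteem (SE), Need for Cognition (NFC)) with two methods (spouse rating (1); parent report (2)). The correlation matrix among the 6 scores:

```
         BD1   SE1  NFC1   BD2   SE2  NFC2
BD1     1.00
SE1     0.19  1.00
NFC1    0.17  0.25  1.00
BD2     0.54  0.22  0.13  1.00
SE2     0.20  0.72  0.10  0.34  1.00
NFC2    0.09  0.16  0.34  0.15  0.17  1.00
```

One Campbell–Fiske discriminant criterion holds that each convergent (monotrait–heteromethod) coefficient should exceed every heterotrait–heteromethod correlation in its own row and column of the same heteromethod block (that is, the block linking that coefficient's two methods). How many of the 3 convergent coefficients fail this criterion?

Convergent coefficients and their comparison sets:
BD (methods 1·2): 0.54 vs {0.20, 0.22, 0.09, 0.13} → pass.
SE (methods 1·2): 0.72 vs {0.22, 0.20, 0.16, 0.10} → pass.
NFC (methods 1·2): 0.34 vs {0.13, 0.09, 0.10, 0.16} → pass.
0 of 3 fail.

0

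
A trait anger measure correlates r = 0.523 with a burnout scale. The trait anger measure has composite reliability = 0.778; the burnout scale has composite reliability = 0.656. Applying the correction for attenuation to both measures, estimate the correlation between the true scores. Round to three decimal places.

0.732

r_true = r_obs / √(r_xx · r_yy) = 0.523 / √(0.778 × 0.656) = 0.523 / √0.510368 = 0.523 / 0.7144 ≈ 0.732.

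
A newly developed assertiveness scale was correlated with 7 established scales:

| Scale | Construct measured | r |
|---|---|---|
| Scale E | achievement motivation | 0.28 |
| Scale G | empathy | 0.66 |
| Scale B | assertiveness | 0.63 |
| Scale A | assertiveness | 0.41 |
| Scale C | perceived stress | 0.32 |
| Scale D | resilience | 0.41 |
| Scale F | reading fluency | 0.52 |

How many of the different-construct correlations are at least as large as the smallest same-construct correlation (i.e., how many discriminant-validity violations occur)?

3

Convergent (same construct = assertiveness): Scale B, Scale A.
Smallest convergent = 0.41. Discriminant values: 0.28, 0.66, 0.32, 0.41, 0.52; count ≥ 0.41 → 3.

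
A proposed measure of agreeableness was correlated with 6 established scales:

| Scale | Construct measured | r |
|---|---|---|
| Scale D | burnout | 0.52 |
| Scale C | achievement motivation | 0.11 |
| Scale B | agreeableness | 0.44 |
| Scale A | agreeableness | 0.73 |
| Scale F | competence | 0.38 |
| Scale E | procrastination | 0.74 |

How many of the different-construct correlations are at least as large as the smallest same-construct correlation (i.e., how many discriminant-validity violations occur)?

Convergent (same construct = agreeableness): Scale B, Scale A.
Smallest convergent = 0.44. Discriminant values: 0.52, 0.11, 0.38, 0.74; count ≥ 0.44 → 2.

2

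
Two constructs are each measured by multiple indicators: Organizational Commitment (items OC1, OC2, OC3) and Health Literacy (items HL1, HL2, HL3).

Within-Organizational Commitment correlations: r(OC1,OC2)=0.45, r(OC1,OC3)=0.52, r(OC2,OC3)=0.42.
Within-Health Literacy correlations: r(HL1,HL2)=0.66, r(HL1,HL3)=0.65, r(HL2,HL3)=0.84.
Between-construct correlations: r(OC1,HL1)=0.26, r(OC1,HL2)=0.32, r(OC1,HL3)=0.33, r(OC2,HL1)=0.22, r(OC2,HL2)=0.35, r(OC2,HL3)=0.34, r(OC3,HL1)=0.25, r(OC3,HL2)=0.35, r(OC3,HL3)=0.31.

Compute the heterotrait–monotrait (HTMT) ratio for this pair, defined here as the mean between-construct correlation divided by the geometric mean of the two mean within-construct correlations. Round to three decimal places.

0.526

Mean heterotrait r = 2.73/9 = 0.3033.
Mean within-OC = 1.39/3 = 0.4633; mean within-HL = 2.15/3 = 0.7167.
Geometric mean = √(0.4633 × 0.7167) = 0.5762.
HTMT = 0.3033 / 0.5762 = 0.526.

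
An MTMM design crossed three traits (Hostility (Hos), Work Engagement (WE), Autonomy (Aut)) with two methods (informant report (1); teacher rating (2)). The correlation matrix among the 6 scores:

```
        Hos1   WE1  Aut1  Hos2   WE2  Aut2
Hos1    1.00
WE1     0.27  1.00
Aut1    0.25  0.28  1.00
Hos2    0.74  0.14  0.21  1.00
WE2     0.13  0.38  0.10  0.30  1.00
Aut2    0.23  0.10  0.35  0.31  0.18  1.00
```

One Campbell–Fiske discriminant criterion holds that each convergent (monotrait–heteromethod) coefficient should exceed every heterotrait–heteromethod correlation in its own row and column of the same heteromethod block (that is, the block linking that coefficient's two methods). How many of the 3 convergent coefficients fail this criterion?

Checking each validity diagonal entry against its comparison values:
Hos (methods 1·2): 0.74 vs {0.13, 0.14, 0.23, 0.21} → pass.
WE (methods 1·2): 0.38 vs {0.14, 0.13, 0.10, 0.10} → pass.
Aut (methods 1·2): 0.35 vs {0.21, 0.23, 0.10, 0.10} → pass.
0 of 3 fail.

0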